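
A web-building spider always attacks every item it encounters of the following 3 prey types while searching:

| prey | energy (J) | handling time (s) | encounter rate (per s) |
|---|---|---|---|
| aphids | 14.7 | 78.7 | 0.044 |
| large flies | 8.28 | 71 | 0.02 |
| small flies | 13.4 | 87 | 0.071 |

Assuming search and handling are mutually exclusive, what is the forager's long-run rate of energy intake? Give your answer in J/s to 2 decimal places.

R = (0.044×14.7 + 0.02×8.28 + 0.071×13.4) / (1 + 0.044×78.7 + 0.02×71 + 0.071×87) = 1.764/12.06 = 0.1463 J/s.

0.15 J/s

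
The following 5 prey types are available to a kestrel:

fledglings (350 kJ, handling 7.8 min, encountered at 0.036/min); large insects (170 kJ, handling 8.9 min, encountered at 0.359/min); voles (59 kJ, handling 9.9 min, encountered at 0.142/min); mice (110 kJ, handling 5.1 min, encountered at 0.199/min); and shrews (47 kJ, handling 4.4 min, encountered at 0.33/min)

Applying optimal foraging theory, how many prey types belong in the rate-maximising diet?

E/h in descending order: fledglings 44.9, mice 21.6, large insects 19.1, shrews 10.7, voles 5.96 kJ/min. The optimal diet is the largest prefix of this list for which every included type satisfies E_i/h_i > R on the types above it.
Rate on top 1: 9.838. mice: 21.6 > 9.838 → include.
Rate on top 2: 15.02. large insects: 19.1 > 15.02 → include.
Rate on top 3: 17.4. shrews: 10.7 < 17.4 → exclude; stop.
Optimal diet: fledglings, mice, large insects — 3 of 5 types.

3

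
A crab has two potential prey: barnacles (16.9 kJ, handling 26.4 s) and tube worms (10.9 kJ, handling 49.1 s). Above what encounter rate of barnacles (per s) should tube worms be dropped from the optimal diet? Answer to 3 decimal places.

0.020 per s

Drop tube worms once their profitability E₂/h₂ falls below the rate achievable on barnacles alone: E₂/h₂ = λE₁/(1 + λh₁).
Solve for λ: λE₁h₂ = E₂(1 + λh₁) → λ(E₁h₂ − E₂h₁) = E₂ → λ = E₂/(E₁h₂ − E₂h₁).
λ = 10.9/(16.9×49.1 − 10.9×26.4) = 10.9/542 = 0.02011 per s.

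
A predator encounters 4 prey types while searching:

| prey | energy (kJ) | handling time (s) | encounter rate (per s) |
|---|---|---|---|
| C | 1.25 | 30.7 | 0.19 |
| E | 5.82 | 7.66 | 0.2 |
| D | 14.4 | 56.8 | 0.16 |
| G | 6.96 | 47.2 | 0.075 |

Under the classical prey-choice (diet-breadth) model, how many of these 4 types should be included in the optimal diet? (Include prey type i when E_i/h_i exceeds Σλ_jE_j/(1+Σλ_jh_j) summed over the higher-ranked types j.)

1

E/h in descending order: E 0.76, D 0.254, G 0.147, C 0.0407 kJ/s. The optimal diet is the largest prefix of this list for which every included type satisfies E_i/h_i > R on the types above it.
Rate on top 1: 0.4597. D: 0.254 < 0.4597 → exclude; stop.
Optimal diet: E — 1 of 4 types.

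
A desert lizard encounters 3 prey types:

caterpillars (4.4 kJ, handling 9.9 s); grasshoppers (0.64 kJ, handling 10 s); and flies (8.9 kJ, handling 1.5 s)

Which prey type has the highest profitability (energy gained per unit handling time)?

In descending order of E/h:
flies: 8.9/1.5 = 5.93 kJ/s
caterpillars: 4.4/9.9 = 0.444 kJ/s
grasshoppers: 0.64/10 = 0.064 kJ/s

flies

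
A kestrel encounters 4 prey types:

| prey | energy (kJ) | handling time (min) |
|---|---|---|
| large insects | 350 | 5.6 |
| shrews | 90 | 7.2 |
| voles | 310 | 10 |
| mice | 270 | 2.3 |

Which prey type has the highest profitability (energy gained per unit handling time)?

mice

In descending order of E/h:
mice: 270/2.3 = 117 kJ/min
large insects: 350/5.6 = 62.5 kJ/min
voles: 310/10 = 31 kJ/min
shrews: 90/7.2 = 12.5 kJ/min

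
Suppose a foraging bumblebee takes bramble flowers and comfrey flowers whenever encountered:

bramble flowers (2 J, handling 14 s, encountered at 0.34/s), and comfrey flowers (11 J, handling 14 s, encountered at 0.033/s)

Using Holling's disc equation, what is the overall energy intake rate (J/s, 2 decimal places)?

0.17 J/s

Energy encountered per unit search time: 0.34×2 + 0.033×11 = 1.043 J/s.
Handling time per unit search time: 0.34×14 + 0.033×14 = 5.222.
Rate = 1.043/(1 + 5.222) = 0.1676 J/s.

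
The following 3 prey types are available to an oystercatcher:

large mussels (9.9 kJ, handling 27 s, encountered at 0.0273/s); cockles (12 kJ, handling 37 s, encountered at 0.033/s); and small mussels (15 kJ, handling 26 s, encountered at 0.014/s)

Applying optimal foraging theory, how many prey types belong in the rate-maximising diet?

Rank by E/h (kJ/s): small mussels 0.577, large mussels 0.367, cockles 0.324. Include each in turn until the next type's E/h falls below the running intake rate.
Rate on top 1: 0.154. large mussels: 0.367 > 0.154 → include.
Rate on top 2: 0.2286. cockles: 0.324 > 0.2286 → include.
Optimal diet: small mussels, large mussels, cockles — 3 of 3 types.

3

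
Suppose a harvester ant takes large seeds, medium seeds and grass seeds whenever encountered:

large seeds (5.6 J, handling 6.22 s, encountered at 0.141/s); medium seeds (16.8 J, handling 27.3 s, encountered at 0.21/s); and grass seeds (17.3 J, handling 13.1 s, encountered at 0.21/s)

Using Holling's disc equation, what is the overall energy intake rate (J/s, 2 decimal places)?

0.77 J/s

Energy encountered per unit search time: 0.141×5.6 + 0.21×16.8 + 0.21×17.3 = 7.951 J/s.
Handling time per unit search time: 0.141×6.22 + 0.21×27.3 + 0.21×13.1 = 9.361.
Rate = 7.951/(1 + 9.361) = 0.7674 J/s.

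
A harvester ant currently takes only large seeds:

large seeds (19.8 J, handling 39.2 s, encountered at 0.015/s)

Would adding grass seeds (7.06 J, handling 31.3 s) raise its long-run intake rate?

Current rate: (0.015×19.8)/(1 + 0.015×39.2) = 0.187 J/s.
grass seeds: E/h = 7.06/31.3 = 0.2256 J/s.
0.2256 > 0.187, so adding grass seeds raises the average — include it.

Yes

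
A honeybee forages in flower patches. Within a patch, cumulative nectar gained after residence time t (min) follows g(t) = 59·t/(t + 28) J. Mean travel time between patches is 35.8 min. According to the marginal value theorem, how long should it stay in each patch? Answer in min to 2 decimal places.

Optimal t* satisfies g'(t*) = g(t*)/(T + t*).
g'(t) = 59·28/(t + 28)². Setting 59·28/(t+28)² = 59t/[(t+28)(35.8+t)] gives 28(35.8+t) = t(t+28), so t² = 28×35.8 = 1002.
t* = √1002 = 31.66 min.

31.66 min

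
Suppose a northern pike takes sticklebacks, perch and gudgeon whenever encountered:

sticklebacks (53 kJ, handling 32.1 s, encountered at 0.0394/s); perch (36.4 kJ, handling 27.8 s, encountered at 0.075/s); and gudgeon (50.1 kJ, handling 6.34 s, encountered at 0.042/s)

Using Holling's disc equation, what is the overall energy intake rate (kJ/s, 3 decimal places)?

1.500 kJ/s

R = (0.0394×53 + 0.075×36.4 + 0.042×50.1) / (1 + 0.0394×32.1 + 0.075×27.8 + 0.042×6.34) = 6.922/4.616 = 1.5 kJ/s.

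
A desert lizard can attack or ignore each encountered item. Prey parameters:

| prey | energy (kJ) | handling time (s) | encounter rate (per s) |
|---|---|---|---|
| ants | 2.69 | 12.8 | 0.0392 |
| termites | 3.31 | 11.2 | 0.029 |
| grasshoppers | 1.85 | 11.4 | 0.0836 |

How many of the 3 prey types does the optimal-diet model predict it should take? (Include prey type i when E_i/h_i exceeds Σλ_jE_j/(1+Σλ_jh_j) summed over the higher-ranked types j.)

3

Profitabilities (E/h, kJ/s): termites 0.296, ants 0.21, grasshoppers 0.162. Add prey in this order while the next type's profitability exceeds the intake rate on those already taken.
Rate on top 1: 0.07246. ants: 0.21 > 0.07246 → include.
Rate on top 2: 0.1103. grasshoppers: 0.162 > 0.1103 → include.
Optimal diet: termites, ants, grasshoppers — 3 of 3 types.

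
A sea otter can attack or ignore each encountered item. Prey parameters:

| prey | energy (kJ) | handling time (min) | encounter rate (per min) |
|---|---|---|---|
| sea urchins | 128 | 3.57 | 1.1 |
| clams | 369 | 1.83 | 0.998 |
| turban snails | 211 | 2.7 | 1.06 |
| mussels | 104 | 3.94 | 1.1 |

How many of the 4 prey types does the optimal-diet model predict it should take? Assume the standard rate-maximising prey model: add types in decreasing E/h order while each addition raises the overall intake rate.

E/h in descending order: clams 202, turban snails 78.1, sea urchins 35.9, mussels 26.4 kJ/min. The optimal diet is the largest prefix of this list for which every included type satisfies E_i/h_i > R on the types above it.
Rate on top 1: 130.3. turban snails: 78.1 < 130.3 → exclude; stop.
Optimal diet: clams — 1 of 4 types.

1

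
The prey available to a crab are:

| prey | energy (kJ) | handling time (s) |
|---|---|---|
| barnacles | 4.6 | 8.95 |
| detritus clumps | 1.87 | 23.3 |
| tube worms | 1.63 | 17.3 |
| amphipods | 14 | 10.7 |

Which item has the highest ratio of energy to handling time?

amphipods

Profitability E/h (kJ/s): barnacles = 4.6/8.95 = 0.514, detritus clumps = 1.87/23.3 = 0.0803, tube worms = 1.63/17.3 = 0.0942, amphipods = 14/10.7 = 1.31.
Ranked: amphipods > barnacles > tube worms > detritus clumps.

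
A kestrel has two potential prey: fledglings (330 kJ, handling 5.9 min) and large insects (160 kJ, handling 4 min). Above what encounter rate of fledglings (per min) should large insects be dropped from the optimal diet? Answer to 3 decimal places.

0.426 per min

Drop large insects once their profitability E₂/h₂ falls below the rate achievable on fledglings alone: E₂/h₂ = λE₁/(1 + λh₁).
Solve for λ: λE₁h₂ = E₂(1 + λh₁) → λ(E₁h₂ − E₂h₁) = E₂ → λ = E₂/(E₁h₂ − E₂h₁).
λ = 160/(330×4 − 160×5.9) = 160/376 = 0.4255 per min.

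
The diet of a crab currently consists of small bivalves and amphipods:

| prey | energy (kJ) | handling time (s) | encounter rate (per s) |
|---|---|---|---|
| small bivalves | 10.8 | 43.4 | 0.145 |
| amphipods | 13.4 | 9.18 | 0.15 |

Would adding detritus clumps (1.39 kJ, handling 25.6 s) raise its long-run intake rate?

No

On small bivalves and amphipods alone, R = ΣλE/(1+Σλh) = 3.576/8.67 = 0.4125 kJ/s.
Profitability of detritus clumps: 1.39/25.6 = 0.0543 kJ/s.
Since 0.0543 < R, time spent handling detritus clumps is better spent searching.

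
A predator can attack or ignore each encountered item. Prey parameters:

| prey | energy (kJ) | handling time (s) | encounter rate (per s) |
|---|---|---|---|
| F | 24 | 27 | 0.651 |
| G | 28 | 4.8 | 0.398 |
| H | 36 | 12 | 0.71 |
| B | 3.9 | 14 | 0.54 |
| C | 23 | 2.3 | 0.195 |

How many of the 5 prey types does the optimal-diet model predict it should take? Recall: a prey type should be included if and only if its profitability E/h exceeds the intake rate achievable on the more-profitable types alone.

E/h in descending order: C 10, G 5.83, H 3, F 0.889, B 0.279 kJ/s. The optimal diet is the largest prefix of this list for which every included type satisfies E_i/h_i > R on the types above it.
Rate on top 1: 3.096. G: 5.83 > 3.096 → include.
Rate on top 2: 4.653. H: 3 < 4.653 → exclude; stop.
Optimal diet: C, G — 2 of 5 types.

2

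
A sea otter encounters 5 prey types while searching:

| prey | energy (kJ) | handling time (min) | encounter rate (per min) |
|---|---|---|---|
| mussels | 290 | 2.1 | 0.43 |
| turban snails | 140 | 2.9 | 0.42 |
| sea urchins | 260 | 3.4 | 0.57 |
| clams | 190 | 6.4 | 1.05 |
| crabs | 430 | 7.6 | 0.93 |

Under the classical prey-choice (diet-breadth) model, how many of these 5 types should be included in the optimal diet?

Profitabilities (E/h, kJ/min): mussels 138, sea urchins 76.5, crabs 56.6, turban snails 48.3, clams 29.7. Add prey in this order while the next type's profitability exceeds the intake rate on those already taken.
Rate on top 1: 65.53. sea urchins: 76.5 > 65.53 → include.
Rate on top 2: 71.05. crabs: 56.6 < 71.05 → exclude; stop.
Optimal diet: mussels, sea urchins — 2 of 5 types.

2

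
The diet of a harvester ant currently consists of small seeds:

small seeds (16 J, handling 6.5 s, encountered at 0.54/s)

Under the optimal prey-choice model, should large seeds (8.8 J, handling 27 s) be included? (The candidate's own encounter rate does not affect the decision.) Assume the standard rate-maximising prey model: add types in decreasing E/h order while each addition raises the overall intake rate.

No

On small seeds alone, R = ΣλE/(1+Σλh) = 8.64/4.51 = 1.916 J/s.
Profitability of large seeds: 8.8/27 = 0.3259 J/s.
Since 0.3259 < R, time spent handling large seeds is better spent searching.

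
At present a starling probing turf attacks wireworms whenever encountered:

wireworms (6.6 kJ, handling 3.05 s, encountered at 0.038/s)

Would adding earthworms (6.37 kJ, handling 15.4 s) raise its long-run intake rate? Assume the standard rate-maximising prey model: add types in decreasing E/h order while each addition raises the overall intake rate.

Yes

On wireworms alone, R = ΣλE/(1+Σλh) = 0.2508/1.116 = 0.2248 kJ/s.
Profitability of earthworms: 6.37/15.4 = 0.4136 kJ/s.
0.4136 > 0.2248, so adding earthworms raises the average — include it.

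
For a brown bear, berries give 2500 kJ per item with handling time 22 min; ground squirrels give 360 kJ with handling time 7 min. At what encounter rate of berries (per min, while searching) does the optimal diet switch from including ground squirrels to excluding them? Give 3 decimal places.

0.038 per min

The zero-one rule: include ground squirrels iff E₂/h₂ > λE₁/(1+λh₁). Equality gives the switch point.
λE₁h₂ = E₂ + λE₂h₁ ⇒ λ = E₂/(E₁h₂ − E₂h₁) = 360/(1.75e+04 − 7920) = 0.03758 per min.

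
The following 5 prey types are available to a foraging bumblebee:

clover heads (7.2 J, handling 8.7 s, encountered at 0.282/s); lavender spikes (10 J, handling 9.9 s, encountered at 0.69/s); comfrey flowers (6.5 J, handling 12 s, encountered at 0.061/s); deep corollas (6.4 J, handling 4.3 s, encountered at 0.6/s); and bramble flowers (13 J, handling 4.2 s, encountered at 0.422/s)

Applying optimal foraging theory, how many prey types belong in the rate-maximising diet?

1

Rank by E/h (J/s): bramble flowers 3.1, deep corollas 1.49, lavender spikes 1.01, clover heads 0.828, comfrey flowers 0.542. Include each in turn until the next type's E/h falls below the running intake rate.
Rate on top 1: 1.979. deep corollas: 1.49 < 1.979 → exclude; stop.
Optimal diet: bramble flowers — 1 of 5 types.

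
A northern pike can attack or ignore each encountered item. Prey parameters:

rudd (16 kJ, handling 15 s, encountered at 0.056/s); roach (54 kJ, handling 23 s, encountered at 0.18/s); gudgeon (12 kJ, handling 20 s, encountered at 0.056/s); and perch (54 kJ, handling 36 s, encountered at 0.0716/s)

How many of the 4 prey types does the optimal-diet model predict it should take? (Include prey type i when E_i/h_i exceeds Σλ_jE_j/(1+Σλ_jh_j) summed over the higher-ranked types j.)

Profitabilities (E/h, kJ/s): roach 2.35, perch 1.5, rudd 1.07, gudgeon 0.6. Add prey in this order while the next type's profitability exceeds the intake rate on those already taken.
Rate on top 1: 1.891. perch: 1.5 < 1.891 → exclude; stop.
Optimal diet: roach — 1 of 4 types.

1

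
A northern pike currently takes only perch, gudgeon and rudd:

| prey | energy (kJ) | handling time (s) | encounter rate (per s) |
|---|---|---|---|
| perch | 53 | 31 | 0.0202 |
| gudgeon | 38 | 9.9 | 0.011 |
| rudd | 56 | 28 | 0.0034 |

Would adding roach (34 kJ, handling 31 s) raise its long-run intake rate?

Current rate: (0.0202×53 + 0.011×38 + 0.0034×56)/(1 + 0.0202×31 + 0.011×9.9 + 0.0034×28) = 0.9173 kJ/s.
roach: E/h = 34/31 = 1.097 kJ/s.
Since 1.097 > R, including roach increases the long-run rate.

Yes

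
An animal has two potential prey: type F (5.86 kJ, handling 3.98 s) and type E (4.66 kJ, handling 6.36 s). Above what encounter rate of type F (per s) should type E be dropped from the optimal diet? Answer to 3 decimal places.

0.249 per s

Drop type E once their profitability E₂/h₂ falls below the rate achievable on type F alone: E₂/h₂ = λE₁/(1 + λh₁).
Solve for λ: λE₁h₂ = E₂(1 + λh₁) → λ(E₁h₂ − E₂h₁) = E₂ → λ = E₂/(E₁h₂ − E₂h₁).
λ = 4.66/(5.86×6.36 − 4.66×3.98) = 4.66/18.72 = 0.2489 per s.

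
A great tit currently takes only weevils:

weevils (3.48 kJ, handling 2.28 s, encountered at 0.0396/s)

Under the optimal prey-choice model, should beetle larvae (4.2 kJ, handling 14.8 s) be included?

Intake rate on the current diet: R = (0.0396×3.48) / (1 + 0.0396×2.28) = 0.1378/1.09 = 0.1264 kJ/s.
beetle larvae: E/h = 4.2/14.8 = 0.2838 kJ/s.
Since 0.2838 > R, including beetle larvae increases the long-run rate.

Yes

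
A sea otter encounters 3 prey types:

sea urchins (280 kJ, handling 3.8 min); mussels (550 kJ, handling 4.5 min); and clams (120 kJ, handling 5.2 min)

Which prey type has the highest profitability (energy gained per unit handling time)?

mussels

Profitability E/h (kJ/min): sea urchins = 280/3.8 = 73.7, mussels = 550/4.5 = 122, clams = 120/5.2 = 23.1.
Ranked: mussels > sea urchins > clams.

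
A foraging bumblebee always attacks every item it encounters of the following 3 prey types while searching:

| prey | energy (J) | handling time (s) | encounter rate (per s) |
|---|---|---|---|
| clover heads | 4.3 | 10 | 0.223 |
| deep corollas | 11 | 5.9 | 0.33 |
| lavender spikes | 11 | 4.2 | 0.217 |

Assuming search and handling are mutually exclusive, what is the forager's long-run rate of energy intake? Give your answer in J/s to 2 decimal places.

R = (0.223×4.3 + 0.33×11 + 0.217×11) / (1 + 0.223×10 + 0.33×5.9 + 0.217×4.2) = 6.976/6.088 = 1.146 J/s.

1.15 J/s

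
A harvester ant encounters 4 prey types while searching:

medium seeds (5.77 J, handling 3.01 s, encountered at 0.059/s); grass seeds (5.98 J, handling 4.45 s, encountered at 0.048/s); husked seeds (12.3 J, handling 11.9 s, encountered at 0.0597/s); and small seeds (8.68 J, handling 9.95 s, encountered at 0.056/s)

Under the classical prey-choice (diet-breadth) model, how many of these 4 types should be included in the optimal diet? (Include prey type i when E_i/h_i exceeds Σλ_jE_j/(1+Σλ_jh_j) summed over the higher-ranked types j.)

4

E/h in descending order: medium seeds 1.92, grass seeds 1.34, husked seeds 1.03, small seeds 0.872 J/s. The optimal diet is the largest prefix of this list for which every included type satisfies E_i/h_i > R on the types above it.
Rate on top 1: 0.2891. grass seeds: 1.34 > 0.2891 → include.
Rate on top 2: 0.451. husked seeds: 1.03 > 0.451 → include.
Rate on top 3: 0.648. small seeds: 0.872 > 0.648 → include.
Optimal diet: medium seeds, grass seeds, husked seeds, small seeds — 4 of 4 types.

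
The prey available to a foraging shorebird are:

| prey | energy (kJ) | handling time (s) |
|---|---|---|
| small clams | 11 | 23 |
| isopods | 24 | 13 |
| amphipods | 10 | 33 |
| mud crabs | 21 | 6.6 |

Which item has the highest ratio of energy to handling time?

mud crabs

In descending order of E/h:
mud crabs: 21/6.6 = 3.18 kJ/s
isopods: 24/13 = 1.85 kJ/s
small clams: 11/23 = 0.478 kJ/s
amphipods: 10/33 = 0.303 kJ/s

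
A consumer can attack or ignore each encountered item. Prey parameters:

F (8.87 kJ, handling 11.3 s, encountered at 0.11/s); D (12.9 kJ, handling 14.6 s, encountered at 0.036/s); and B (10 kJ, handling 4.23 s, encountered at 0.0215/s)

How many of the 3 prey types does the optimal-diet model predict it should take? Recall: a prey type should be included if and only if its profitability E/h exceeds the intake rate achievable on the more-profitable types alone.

Rank by E/h (kJ/s): B 2.36, D 0.884, F 0.785. Include each in turn until the next type's E/h falls below the running intake rate.
Rate on top 1: 0.1971. D: 0.884 > 0.1971 → include.
Rate on top 2: 0.4203. F: 0.785 > 0.4203 → include.
Optimal diet: B, D, F — 3 of 3 types.

3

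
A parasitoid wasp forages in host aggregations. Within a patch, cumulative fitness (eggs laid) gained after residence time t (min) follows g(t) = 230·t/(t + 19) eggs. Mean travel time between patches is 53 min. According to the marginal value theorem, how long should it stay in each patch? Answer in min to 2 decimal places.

Optimal t* satisfies g'(t*) = g(t*)/(T + t*).
g'(t) = 230·19/(t + 19)². Setting 230·19/(t+19)² = 230t/[(t+19)(53+t)] gives 19(53+t) = t(t+19), so t² = 19×53 = 1007.
t* = √1007 = 31.73 min.

31.73 min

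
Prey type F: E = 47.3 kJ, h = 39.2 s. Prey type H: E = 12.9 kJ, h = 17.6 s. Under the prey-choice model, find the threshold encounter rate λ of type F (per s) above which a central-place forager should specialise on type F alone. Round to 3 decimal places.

0.039 per s

Drop type H once their profitability E₂/h₂ falls below the rate achievable on type F alone: E₂/h₂ = λE₁/(1 + λh₁).
Solve for λ: λE₁h₂ = E₂(1 + λh₁) → λ(E₁h₂ − E₂h₁) = E₂ → λ = E₂/(E₁h₂ − E₂h₁).
λ = 12.9/(47.3×17.6 − 12.9×39.2) = 12.9/326.8 = 0.03947 per s.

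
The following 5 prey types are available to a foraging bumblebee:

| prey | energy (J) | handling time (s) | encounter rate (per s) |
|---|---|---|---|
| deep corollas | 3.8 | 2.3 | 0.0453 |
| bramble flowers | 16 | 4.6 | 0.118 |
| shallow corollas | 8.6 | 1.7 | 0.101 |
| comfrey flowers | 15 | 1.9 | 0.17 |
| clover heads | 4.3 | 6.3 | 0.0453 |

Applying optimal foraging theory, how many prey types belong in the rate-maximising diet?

E/h in descending order: comfrey flowers 7.89, shallow corollas 5.06, bramble flowers 3.48, deep corollas 1.65, clover heads 0.683 J/s. The optimal diet is the largest prefix of this list for which every included type satisfies E_i/h_i > R on the types above it.
Rate on top 1: 1.927. shallow corollas: 5.06 > 1.927 → include.
Rate on top 2: 2.287. bramble flowers: 3.48 > 2.287 → include.
Rate on top 3: 2.604. deep corollas: 1.65 < 2.604 → exclude; stop.
Optimal diet: comfrey flowers, shallow corollas, bramble flowers — 3 of 5 types.

3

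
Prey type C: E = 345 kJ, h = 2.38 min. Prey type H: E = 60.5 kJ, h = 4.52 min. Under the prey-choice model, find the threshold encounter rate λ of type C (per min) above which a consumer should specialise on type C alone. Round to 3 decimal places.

At the threshold, the rate on type C alone equals the profitability of type H: λ·345/(1 + λ·2.38) = 60.5/4.52 = 13.38.
Rearranging, λ(345 − 13.38×2.38) = 13.38, so λ = 13.38/313.1 = 0.04274 per min.

0.043 per min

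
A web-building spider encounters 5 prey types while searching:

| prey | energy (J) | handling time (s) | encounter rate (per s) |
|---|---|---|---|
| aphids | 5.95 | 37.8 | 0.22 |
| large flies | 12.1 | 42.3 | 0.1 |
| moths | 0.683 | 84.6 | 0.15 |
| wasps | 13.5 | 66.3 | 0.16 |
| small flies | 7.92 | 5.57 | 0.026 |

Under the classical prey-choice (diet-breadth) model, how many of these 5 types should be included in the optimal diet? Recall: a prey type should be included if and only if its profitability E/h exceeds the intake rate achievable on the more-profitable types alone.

Rank by E/h (J/s): small flies 1.42, large flies 0.286, wasps 0.204, aphids 0.157, moths 0.00807. Include each in turn until the next type's E/h falls below the running intake rate.
Rate on top 1: 0.1799. large flies: 0.286 > 0.1799 → include.
Rate on top 2: 0.2634. wasps: 0.204 < 0.2634 → exclude; stop.
Optimal diet: small flies, large flies — 2 of 5 types.

2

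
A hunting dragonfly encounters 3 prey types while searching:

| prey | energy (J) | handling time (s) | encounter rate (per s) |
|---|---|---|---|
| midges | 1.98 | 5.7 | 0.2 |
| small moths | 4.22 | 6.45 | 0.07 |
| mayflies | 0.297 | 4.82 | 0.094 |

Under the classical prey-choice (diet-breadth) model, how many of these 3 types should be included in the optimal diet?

Profitabilities (E/h, J/s): small moths 0.654, midges 0.347, mayflies 0.0616. Add prey in this order while the next type's profitability exceeds the intake rate on those already taken.
Rate on top 1: 0.2035. midges: 0.347 > 0.2035 → include.
Rate on top 2: 0.2668. mayflies: 0.0616 < 0.2668 → exclude; stop.
Optimal diet: small moths, midges — 2 of 3 types.

2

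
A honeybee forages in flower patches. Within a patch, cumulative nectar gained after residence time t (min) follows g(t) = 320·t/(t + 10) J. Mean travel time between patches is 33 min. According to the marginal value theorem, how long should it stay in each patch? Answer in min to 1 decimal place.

Optimal t* satisfies g'(t*) = g(t*)/(T + t*).
g'(t) = 320·10/(t + 10)². Setting 320·10/(t+10)² = 320t/[(t+10)(33+t)] gives 10(33+t) = t(t+10), so t² = 10×33 = 330.
t* = √330 = 18.17 min.

18.2 min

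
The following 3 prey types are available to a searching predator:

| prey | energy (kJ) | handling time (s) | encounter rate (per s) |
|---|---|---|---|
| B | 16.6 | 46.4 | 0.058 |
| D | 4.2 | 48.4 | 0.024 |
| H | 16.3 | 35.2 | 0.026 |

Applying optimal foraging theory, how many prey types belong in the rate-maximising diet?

2

Rank by E/h (kJ/s): H 0.463, B 0.358, D 0.0868. Include each in turn until the next type's E/h falls below the running intake rate.
Rate on top 1: 0.2213. B: 0.358 > 0.2213 → include.
Rate on top 2: 0.301. D: 0.0868 < 0.301 → exclude; stop.
Optimal diet: H, B — 2 of 3 types.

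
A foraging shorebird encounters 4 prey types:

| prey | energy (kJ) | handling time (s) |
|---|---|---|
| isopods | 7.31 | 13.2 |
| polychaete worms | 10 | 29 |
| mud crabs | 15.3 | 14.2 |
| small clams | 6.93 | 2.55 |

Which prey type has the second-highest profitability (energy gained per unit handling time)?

In descending order of E/h:
small clams: 6.93/2.55 = 2.72 kJ/s
mud crabs: 15.3/14.2 = 1.08 kJ/s
isopods: 7.31/13.2 = 0.554 kJ/s
polychaete worms: 10/29 = 0.345 kJ/s

mud crabs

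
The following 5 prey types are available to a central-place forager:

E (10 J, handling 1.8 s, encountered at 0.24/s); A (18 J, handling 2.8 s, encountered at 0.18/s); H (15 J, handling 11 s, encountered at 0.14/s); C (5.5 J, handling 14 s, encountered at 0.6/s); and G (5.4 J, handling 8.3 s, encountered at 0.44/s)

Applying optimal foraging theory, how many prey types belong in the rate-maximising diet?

2

E/h in descending order: A 6.43, E 5.56, H 1.36, G 0.651, C 0.393 J/s. The optimal diet is the largest prefix of this list for which every included type satisfies E_i/h_i > R on the types above it.
Rate on top 1: 2.154. E: 5.56 > 2.154 → include.
Rate on top 2: 2.913. H: 1.36 < 2.913 → exclude; stop.
Optimal diet: A, E — 2 of 5 types.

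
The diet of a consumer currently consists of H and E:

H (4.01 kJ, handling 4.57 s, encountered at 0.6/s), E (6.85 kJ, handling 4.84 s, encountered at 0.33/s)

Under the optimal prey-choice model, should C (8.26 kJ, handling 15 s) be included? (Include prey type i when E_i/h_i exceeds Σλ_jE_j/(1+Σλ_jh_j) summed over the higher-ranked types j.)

On H and E alone, R = ΣλE/(1+Σλh) = 4.666/5.339 = 0.874 kJ/s.
C: E/h = 8.26/15 = 0.5507 kJ/s.
Since 0.5507 < R, time spent handling C is better spent searching.

No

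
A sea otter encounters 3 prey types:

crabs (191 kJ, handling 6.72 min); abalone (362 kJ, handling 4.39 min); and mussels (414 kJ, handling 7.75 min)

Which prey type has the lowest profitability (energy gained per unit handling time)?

Profitability E/h (kJ/min): crabs = 191/6.72 = 28.4, abalone = 362/4.39 = 82.5, mussels = 414/7.75 = 53.4.
Ranked: abalone > mussels > crabs.

crabs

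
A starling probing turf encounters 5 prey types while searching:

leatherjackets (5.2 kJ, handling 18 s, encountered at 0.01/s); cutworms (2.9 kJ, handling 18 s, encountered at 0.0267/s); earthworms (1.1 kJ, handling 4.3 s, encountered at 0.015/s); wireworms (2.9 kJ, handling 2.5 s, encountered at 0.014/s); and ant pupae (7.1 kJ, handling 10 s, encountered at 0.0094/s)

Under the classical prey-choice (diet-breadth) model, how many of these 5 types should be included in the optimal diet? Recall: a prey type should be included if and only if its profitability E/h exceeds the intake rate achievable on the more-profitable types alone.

5

E/h in descending order: wireworms 1.16, ant pupae 0.71, leatherjackets 0.289, earthworms 0.256, cutworms 0.161 kJ/s. The optimal diet is the largest prefix of this list for which every included type satisfies E_i/h_i > R on the types above it.
Rate on top 1: 0.03923. ant pupae: 0.71 > 0.03923 → include.
Rate on top 2: 0.09508. leatherjackets: 0.289 > 0.09508 → include.
Rate on top 3: 0.1217. earthworms: 0.256 > 0.1217 → include.
Rate on top 4: 0.128. cutworms: 0.161 > 0.128 → include.
Optimal diet: wireworms, ant pupae, leatherjackets, earthworms, cutworms — 5 of 5 types.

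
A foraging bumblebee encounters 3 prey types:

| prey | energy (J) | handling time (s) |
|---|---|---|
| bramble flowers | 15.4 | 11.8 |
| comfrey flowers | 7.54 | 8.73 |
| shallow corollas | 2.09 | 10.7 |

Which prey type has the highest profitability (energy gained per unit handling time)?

Profitability E/h (J/s): bramble flowers = 15.4/11.8 = 1.31, comfrey flowers = 7.54/8.73 = 0.864, shallow corollas = 2.09/10.7 = 0.195.
Ranked: bramble flowers > comfrey flowers > shallow corollas.

bramble flowers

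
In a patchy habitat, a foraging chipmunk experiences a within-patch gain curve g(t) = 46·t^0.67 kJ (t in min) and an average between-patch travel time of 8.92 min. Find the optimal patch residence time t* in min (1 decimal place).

18.1 min

Maximise g(t)/(T+t): set derivative to zero → g'(t)(T+t) = g(t).
g'(t) = 0.67·46·t^-0.33. Setting 0.67·46·t^-0.33 = 46·t^0.67/(8.92+t) gives 0.67(8.92+t) = t, so 0.33·t = 0.67×8.92.
t* = 0.67×8.92/0.33 = 18.11 min.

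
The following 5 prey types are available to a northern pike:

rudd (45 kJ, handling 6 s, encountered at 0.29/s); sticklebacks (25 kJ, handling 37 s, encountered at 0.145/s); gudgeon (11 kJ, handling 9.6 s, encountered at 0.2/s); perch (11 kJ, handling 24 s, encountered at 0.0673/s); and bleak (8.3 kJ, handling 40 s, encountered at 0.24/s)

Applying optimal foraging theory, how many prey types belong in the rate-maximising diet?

Rank by E/h (kJ/s): rudd 7.5, gudgeon 1.15, sticklebacks 0.676, perch 0.458, bleak 0.208. Include each in turn until the next type's E/h falls below the running intake rate.
Rate on top 1: 4.763. gudgeon: 1.15 < 4.763 → exclude; stop.
Optimal diet: rudd — 1 of 5 types.

1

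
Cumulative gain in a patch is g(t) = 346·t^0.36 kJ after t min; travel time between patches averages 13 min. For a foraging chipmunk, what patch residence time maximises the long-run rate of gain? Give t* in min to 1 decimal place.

7.3 min

Optimal t* satisfies g'(t*) = g(t*)/(T + t*).
g'(t) = 0.36·346·t^-0.64. Setting 0.36·346·t^-0.64 = 346·t^0.36/(13+t) gives 0.36(13+t) = t, so 0.64·t = 0.36×13.
t* = 0.36×13/0.64 = 7.312 min.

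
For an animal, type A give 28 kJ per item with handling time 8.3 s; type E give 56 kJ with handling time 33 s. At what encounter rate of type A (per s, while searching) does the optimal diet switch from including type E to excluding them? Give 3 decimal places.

At the threshold, the rate on type A alone equals the profitability of type E: λ·28/(1 + λ·8.3) = 56/33 = 1.697.
Rearranging, λ(28 − 1.697×8.3) = 1.697, so λ = 1.697/13.92 = 0.122 per s.

0.122 per s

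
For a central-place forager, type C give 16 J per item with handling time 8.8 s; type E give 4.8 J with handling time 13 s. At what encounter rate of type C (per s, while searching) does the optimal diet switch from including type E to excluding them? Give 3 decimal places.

Drop type E once their profitability E₂/h₂ falls below the rate achievable on type C alone: E₂/h₂ = λE₁/(1 + λh₁).
Solve for λ: λE₁h₂ = E₂(1 + λh₁) → λ(E₁h₂ − E₂h₁) = E₂ → λ = E₂/(E₁h₂ − E₂h₁).
λ = 4.8/(16×13 − 4.8×8.8) = 4.8/165.8 = 0.02896 per s.

0.029 per s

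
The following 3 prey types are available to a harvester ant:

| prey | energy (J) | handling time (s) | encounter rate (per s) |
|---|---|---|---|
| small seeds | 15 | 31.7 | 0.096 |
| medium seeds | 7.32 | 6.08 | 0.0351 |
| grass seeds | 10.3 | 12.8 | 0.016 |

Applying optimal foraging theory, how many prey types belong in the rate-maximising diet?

3

E/h in descending order: medium seeds 1.2, grass seeds 0.805, small seeds 0.473 J/s. The optimal diet is the largest prefix of this list for which every included type satisfies E_i/h_i > R on the types above it.
Rate on top 1: 0.2117. grass seeds: 0.805 > 0.2117 → include.
Rate on top 2: 0.2974. small seeds: 0.473 > 0.2974 → include.
Optimal diet: medium seeds, grass seeds, small seeds — 3 of 3 types.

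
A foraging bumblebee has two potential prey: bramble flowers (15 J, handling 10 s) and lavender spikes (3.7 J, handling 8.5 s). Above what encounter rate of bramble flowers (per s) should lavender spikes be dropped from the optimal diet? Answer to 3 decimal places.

0.041 per s

At the threshold, the rate on bramble flowers alone equals the profitability of lavender spikes: λ·15/(1 + λ·10) = 3.7/8.5 = 0.4353.
Rearranging, λ(15 − 0.4353×10) = 0.4353, so λ = 0.4353/10.65 = 0.04088 per s.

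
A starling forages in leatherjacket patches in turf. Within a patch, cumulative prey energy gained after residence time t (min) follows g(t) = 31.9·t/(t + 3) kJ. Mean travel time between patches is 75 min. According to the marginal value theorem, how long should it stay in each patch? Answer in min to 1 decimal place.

By the marginal value theorem, leave when the instantaneous gain rate g'(t) equals the habitat-wide average g(t)/(T + t).
g'(t) = 31.9·3/(t + 3)². Setting 31.9·3/(t+3)² = 31.9t/[(t+3)(75+t)] gives 3(75+t) = t(t+3), so t² = 3×75 = 225.
t* = √225 = 15 min.

15.0 min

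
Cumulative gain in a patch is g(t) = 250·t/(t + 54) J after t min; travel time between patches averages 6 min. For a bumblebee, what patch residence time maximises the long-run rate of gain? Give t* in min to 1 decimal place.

18.0 min

Optimal t* satisfies g'(t*) = g(t*)/(T + t*).
g'(t) = 250·54/(t + 54)². Setting 250·54/(t+54)² = 250t/[(t+54)(6+t)] gives 54(6+t) = t(t+54), so t² = 54×6 = 324.
t* = √324 = 18 min.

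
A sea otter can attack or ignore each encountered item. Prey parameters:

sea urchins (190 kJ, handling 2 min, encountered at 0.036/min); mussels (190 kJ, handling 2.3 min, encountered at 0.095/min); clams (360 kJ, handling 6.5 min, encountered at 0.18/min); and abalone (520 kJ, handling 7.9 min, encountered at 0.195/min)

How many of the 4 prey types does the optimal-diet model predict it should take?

4

E/h in descending order: sea urchins 95, mussels 82.6, abalone 65.8, clams 55.4 kJ/min. The optimal diet is the largest prefix of this list for which every included type satisfies E_i/h_i > R on the types above it.
Rate on top 1: 6.381. mussels: 82.6 > 6.381 → include.
Rate on top 2: 19.29. abalone: 65.8 > 19.29 → include.
Rate on top 3: 44.61. clams: 55.4 > 44.61 → include.
Optimal diet: sea urchins, mussels, abalone, clams — 4 of 4 types.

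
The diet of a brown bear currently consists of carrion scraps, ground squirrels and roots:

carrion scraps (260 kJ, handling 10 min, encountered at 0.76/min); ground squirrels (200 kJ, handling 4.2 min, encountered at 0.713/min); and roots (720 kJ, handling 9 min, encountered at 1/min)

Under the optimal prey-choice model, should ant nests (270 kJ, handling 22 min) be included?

On carrion scraps, ground squirrels and roots alone, R = ΣλE/(1+Σλh) = 1060/20.59 = 51.48 kJ/min.
ant nests: E/h = 270/22 = 12.27 kJ/min.
Since 12.27 < R, time spent handling ant nests is better spent searching.

No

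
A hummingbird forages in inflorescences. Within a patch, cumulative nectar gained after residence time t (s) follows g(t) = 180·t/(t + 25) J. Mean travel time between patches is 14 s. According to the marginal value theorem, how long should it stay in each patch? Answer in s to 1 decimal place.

Optimal t* satisfies g'(t*) = g(t*)/(T + t*).
g'(t) = 180·25/(t + 25)². Setting 180·25/(t+25)² = 180t/[(t+25)(14+t)] gives 25(14+t) = t(t+25), so t² = 25×14 = 350.
t* = √350 = 18.71 s.

18.7 s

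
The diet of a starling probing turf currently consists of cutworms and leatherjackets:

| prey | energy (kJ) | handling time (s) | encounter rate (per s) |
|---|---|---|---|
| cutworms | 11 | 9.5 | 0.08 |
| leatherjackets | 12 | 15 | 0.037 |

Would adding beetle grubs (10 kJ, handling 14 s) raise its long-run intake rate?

Yes

Current rate: (0.08×11 + 0.037×12)/(1 + 0.08×9.5 + 0.037×15) = 0.5719 kJ/s.
beetle grubs: E/h = 10/14 = 0.7143 kJ/s.
0.7143 > 0.5719, so adding beetle grubs raises the average — include it.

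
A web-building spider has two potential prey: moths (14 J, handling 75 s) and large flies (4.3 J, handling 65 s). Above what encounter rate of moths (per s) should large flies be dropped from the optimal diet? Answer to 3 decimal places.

0.007 per s

At the threshold, the rate on moths alone equals the profitability of large flies: λ·14/(1 + λ·75) = 4.3/65 = 0.06615.
Rearranging, λ(14 − 0.06615×75) = 0.06615, so λ = 0.06615/9.038 = 0.007319 per s.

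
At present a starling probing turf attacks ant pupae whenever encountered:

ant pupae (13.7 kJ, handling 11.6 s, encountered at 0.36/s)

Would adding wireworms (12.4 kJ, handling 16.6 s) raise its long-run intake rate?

No

On ant pupae alone, R = ΣλE/(1+Σλh) = 4.932/5.176 = 0.9529 kJ/s.
Profitability of wireworms: 12.4/16.6 = 0.747 kJ/s.
Since 0.747 < R, time spent handling wireworms is better spent searching.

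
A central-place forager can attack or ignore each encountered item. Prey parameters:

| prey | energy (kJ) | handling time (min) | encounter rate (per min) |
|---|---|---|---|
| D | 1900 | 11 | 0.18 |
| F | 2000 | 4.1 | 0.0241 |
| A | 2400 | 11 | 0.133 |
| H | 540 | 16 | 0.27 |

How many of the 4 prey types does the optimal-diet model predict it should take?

Rank by E/h (kJ/min): F 488, A 218, D 173, H 33.8. Include each in turn until the next type's E/h falls below the running intake rate.
Rate on top 1: 43.87. A: 218 > 43.87 → include.
Rate on top 2: 143.4. D: 173 > 143.4 → include.
Rate on top 3: 156.2. H: 33.8 < 156.2 → exclude; stop.
Optimal diet: F, A, D — 3 of 4 types.

3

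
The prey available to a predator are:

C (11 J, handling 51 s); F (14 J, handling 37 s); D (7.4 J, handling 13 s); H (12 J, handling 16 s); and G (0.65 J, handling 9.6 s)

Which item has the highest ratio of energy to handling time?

H

Profitability E/h (J/s): C = 11/51 = 0.216, F = 14/37 = 0.378, D = 7.4/13 = 0.569, H = 12/16 = 0.75, G = 0.65/9.6 = 0.0677.
Ranked: H > D > F > C > G.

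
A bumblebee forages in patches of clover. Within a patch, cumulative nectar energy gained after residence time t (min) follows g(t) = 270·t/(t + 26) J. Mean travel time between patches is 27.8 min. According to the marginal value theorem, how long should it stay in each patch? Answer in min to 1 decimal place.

26.9 min

By the marginal value theorem, leave when the instantaneous gain rate g'(t) equals the habitat-wide average g(t)/(T + t).
g'(t) = 270·26/(t + 26)². Setting 270·26/(t+26)² = 270t/[(t+26)(27.8+t)] gives 26(27.8+t) = t(t+26), so t² = 26×27.8 = 722.8.
t* = √722.8 = 26.88 min.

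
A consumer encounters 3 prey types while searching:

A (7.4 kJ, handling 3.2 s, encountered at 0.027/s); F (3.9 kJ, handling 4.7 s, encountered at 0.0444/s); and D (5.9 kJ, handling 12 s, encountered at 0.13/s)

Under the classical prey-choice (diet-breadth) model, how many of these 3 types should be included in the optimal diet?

E/h in descending order: A 2.31, F 0.83, D 0.492 kJ/s. The optimal diet is the largest prefix of this list for which every included type satisfies E_i/h_i > R on the types above it.
Rate on top 1: 0.1839. F: 0.83 > 0.1839 → include.
Rate on top 2: 0.288. D: 0.492 > 0.288 → include.
Optimal diet: A, F, D — 3 of 3 types.

3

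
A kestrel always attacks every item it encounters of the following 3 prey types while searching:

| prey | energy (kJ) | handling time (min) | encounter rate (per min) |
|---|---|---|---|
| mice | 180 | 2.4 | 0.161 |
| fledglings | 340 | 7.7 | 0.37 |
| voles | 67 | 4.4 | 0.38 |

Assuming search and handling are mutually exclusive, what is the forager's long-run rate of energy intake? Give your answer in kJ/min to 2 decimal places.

R = (0.161×180 + 0.37×340 + 0.38×67) / (1 + 0.161×2.4 + 0.37×7.7 + 0.38×4.4) = 180.2/5.907 = 30.51 kJ/min.

30.51 kJ/min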